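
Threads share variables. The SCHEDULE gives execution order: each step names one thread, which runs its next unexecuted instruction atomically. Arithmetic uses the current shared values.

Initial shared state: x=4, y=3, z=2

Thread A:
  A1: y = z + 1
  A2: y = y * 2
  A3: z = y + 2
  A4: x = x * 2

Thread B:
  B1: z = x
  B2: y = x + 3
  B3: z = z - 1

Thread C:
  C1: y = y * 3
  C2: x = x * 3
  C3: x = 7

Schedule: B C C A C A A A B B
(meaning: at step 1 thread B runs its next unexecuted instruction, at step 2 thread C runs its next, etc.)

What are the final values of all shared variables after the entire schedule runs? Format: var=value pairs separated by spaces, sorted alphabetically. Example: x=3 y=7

Answer: x=14 y=17 z=11

Derivation:
Step 1: thread B executes B1 (z = x). Shared: x=4 y=3 z=4. PCs: A@0 B@1 C@0
Step 2: thread C executes C1 (y = y * 3). Shared: x=4 y=9 z=4. PCs: A@0 B@1 C@1
Step 3: thread C executes C2 (x = x * 3). Shared: x=12 y=9 z=4. PCs: A@0 B@1 C@2
Step 4: thread A executes A1 (y = z + 1). Shared: x=12 y=5 z=4. PCs: A@1 B@1 C@2
Step 5: thread C executes C3 (x = 7). Shared: x=7 y=5 z=4. PCs: A@1 B@1 C@3
Step 6: thread A executes A2 (y = y * 2). Shared: x=7 y=10 z=4. PCs: A@2 B@1 C@3
Step 7: thread A executes A3 (z = y + 2). Shared: x=7 y=10 z=12. PCs: A@3 B@1 C@3
Step 8: thread A executes A4 (x = x * 2). Shared: x=14 y=10 z=12. PCs: A@4 B@1 C@3
Step 9: thread B executes B2 (y = x + 3). Shared: x=14 y=17 z=12. PCs: A@4 B@2 C@3
Step 10: thread B executes B3 (z = z - 1). Shared: x=14 y=17 z=11. PCs: A@4 B@3 C@3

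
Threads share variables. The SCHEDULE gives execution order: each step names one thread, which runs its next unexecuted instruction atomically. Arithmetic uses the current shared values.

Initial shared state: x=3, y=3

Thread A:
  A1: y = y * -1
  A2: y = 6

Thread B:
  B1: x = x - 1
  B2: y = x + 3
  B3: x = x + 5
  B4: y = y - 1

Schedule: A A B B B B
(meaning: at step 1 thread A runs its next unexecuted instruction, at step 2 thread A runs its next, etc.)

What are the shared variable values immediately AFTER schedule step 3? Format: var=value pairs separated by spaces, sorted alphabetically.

Answer: x=2 y=6

Derivation:
Step 1: thread A executes A1 (y = y * -1). Shared: x=3 y=-3. PCs: A@1 B@0
Step 2: thread A executes A2 (y = 6). Shared: x=3 y=6. PCs: A@2 B@0
Step 3: thread B executes B1 (x = x - 1). Shared: x=2 y=6. PCs: A@2 B@1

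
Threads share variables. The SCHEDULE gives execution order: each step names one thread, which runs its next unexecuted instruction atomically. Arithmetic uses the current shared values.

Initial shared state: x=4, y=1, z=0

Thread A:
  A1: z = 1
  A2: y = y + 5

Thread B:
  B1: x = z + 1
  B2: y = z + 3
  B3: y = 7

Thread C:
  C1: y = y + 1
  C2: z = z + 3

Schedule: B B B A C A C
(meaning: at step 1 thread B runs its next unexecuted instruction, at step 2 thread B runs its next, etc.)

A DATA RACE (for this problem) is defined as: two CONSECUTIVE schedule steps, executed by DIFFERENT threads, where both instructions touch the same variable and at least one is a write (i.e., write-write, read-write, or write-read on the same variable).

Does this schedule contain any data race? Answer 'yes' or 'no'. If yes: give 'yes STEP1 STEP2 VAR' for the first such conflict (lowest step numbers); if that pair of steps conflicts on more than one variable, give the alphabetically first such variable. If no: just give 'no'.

Answer: yes 5 6 y

Derivation:
Steps 1,2: same thread (B). No race.
Steps 2,3: same thread (B). No race.
Steps 3,4: B(r=-,w=y) vs A(r=-,w=z). No conflict.
Steps 4,5: A(r=-,w=z) vs C(r=y,w=y). No conflict.
Steps 5,6: C(y = y + 1) vs A(y = y + 5). RACE on y (W-W).
Steps 6,7: A(r=y,w=y) vs C(r=z,w=z). No conflict.
First conflict at steps 5,6.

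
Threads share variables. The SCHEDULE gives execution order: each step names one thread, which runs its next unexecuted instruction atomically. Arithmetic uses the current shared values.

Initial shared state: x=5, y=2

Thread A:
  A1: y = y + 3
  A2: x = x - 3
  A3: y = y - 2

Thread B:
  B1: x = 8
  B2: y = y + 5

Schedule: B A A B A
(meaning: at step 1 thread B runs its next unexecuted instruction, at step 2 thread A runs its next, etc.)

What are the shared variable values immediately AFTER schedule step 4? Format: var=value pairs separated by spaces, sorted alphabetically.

Step 1: thread B executes B1 (x = 8). Shared: x=8 y=2. PCs: A@0 B@1
Step 2: thread A executes A1 (y = y + 3). Shared: x=8 y=5. PCs: A@1 B@1
Step 3: thread A executes A2 (x = x - 3). Shared: x=5 y=5. PCs: A@2 B@1
Step 4: thread B executes B2 (y = y + 5). Shared: x=5 y=10. PCs: A@2 B@2

Answer: x=5 y=10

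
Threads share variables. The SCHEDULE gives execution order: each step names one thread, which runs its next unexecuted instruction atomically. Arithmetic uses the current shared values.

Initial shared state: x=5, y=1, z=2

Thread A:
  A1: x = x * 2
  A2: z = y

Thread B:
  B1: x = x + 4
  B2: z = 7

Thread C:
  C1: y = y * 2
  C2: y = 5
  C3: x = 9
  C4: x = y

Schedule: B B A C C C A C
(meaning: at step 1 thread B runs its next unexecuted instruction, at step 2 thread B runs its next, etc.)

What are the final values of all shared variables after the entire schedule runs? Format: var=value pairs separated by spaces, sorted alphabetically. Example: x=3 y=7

Answer: x=5 y=5 z=5

Derivation:
Step 1: thread B executes B1 (x = x + 4). Shared: x=9 y=1 z=2. PCs: A@0 B@1 C@0
Step 2: thread B executes B2 (z = 7). Shared: x=9 y=1 z=7. PCs: A@0 B@2 C@0
Step 3: thread A executes A1 (x = x * 2). Shared: x=18 y=1 z=7. PCs: A@1 B@2 C@0
Step 4: thread C executes C1 (y = y * 2). Shared: x=18 y=2 z=7. PCs: A@1 B@2 C@1
Step 5: thread C executes C2 (y = 5). Shared: x=18 y=5 z=7. PCs: A@1 B@2 C@2
Step 6: thread C executes C3 (x = 9). Shared: x=9 y=5 z=7. PCs: A@1 B@2 C@3
Step 7: thread A executes A2 (z = y). Shared: x=9 y=5 z=5. PCs: A@2 B@2 C@3
Step 8: thread C executes C4 (x = y). Shared: x=5 y=5 z=5. PCs: A@2 B@2 C@4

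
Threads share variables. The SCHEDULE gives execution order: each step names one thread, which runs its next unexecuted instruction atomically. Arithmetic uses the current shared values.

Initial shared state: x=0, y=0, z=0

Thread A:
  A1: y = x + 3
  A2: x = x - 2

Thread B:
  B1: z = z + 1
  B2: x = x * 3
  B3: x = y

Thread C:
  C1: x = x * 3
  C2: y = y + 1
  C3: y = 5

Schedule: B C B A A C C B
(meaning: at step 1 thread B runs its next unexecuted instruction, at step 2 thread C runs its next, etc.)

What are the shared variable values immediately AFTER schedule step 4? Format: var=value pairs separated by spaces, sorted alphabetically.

Step 1: thread B executes B1 (z = z + 1). Shared: x=0 y=0 z=1. PCs: A@0 B@1 C@0
Step 2: thread C executes C1 (x = x * 3). Shared: x=0 y=0 z=1. PCs: A@0 B@1 C@1
Step 3: thread B executes B2 (x = x * 3). Shared: x=0 y=0 z=1. PCs: A@0 B@2 C@1
Step 4: thread A executes A1 (y = x + 3). Shared: x=0 y=3 z=1. PCs: A@1 B@2 C@1

Answer: x=0 y=3 z=1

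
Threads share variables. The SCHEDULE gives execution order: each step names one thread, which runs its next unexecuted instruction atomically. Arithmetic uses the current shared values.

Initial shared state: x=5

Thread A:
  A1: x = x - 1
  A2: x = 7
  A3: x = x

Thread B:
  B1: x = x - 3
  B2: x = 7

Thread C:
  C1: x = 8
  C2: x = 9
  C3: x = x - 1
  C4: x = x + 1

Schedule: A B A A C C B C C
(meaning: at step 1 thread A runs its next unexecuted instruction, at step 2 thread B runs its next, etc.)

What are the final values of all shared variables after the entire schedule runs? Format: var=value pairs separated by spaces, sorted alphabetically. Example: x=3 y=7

Step 1: thread A executes A1 (x = x - 1). Shared: x=4. PCs: A@1 B@0 C@0
Step 2: thread B executes B1 (x = x - 3). Shared: x=1. PCs: A@1 B@1 C@0
Step 3: thread A executes A2 (x = 7). Shared: x=7. PCs: A@2 B@1 C@0
Step 4: thread A executes A3 (x = x). Shared: x=7. PCs: A@3 B@1 C@0
Step 5: thread C executes C1 (x = 8). Shared: x=8. PCs: A@3 B@1 C@1
Step 6: thread C executes C2 (x = 9). Shared: x=9. PCs: A@3 B@1 C@2
Step 7: thread B executes B2 (x = 7). Shared: x=7. PCs: A@3 B@2 C@2
Step 8: thread C executes C3 (x = x - 1). Shared: x=6. PCs: A@3 B@2 C@3
Step 9: thread C executes C4 (x = x + 1). Shared: x=7. PCs: A@3 B@2 C@4

Answer: x=7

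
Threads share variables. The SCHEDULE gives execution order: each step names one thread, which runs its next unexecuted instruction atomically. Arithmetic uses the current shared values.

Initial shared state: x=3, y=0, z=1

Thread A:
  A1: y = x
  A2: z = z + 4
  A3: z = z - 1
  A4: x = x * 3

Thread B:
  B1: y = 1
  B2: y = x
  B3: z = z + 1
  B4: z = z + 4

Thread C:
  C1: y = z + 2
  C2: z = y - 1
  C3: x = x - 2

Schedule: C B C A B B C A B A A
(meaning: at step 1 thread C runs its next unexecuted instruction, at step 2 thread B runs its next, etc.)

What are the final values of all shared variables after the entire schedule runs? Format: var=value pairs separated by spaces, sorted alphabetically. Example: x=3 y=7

Answer: x=3 y=3 z=8

Derivation:
Step 1: thread C executes C1 (y = z + 2). Shared: x=3 y=3 z=1. PCs: A@0 B@0 C@1
Step 2: thread B executes B1 (y = 1). Shared: x=3 y=1 z=1. PCs: A@0 B@1 C@1
Step 3: thread C executes C2 (z = y - 1). Shared: x=3 y=1 z=0. PCs: A@0 B@1 C@2
Step 4: thread A executes A1 (y = x). Shared: x=3 y=3 z=0. PCs: A@1 B@1 C@2
Step 5: thread B executes B2 (y = x). Shared: x=3 y=3 z=0. PCs: A@1 B@2 C@2
Step 6: thread B executes B3 (z = z + 1). Shared: x=3 y=3 z=1. PCs: A@1 B@3 C@2
Step 7: thread C executes C3 (x = x - 2). Shared: x=1 y=3 z=1. PCs: A@1 B@3 C@3
Step 8: thread A executes A2 (z = z + 4). Shared: x=1 y=3 z=5. PCs: A@2 B@3 C@3
Step 9: thread B executes B4 (z = z + 4). Shared: x=1 y=3 z=9. PCs: A@2 B@4 C@3
Step 10: thread A executes A3 (z = z - 1). Shared: x=1 y=3 z=8. PCs: A@3 B@4 C@3
Step 11: thread A executes A4 (x = x * 3). Shared: x=3 y=3 z=8. PCs: A@4 B@4 C@3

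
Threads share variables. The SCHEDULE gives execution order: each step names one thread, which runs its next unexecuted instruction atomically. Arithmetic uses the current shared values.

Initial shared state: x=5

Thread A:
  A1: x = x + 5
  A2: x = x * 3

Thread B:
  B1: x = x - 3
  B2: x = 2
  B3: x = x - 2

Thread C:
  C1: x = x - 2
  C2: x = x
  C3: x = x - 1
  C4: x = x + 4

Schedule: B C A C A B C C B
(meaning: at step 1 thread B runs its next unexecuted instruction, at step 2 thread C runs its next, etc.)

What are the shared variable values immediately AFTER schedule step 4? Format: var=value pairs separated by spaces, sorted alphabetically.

Step 1: thread B executes B1 (x = x - 3). Shared: x=2. PCs: A@0 B@1 C@0
Step 2: thread C executes C1 (x = x - 2). Shared: x=0. PCs: A@0 B@1 C@1
Step 3: thread A executes A1 (x = x + 5). Shared: x=5. PCs: A@1 B@1 C@1
Step 4: thread C executes C2 (x = x). Shared: x=5. PCs: A@1 B@1 C@2

Answer: x=5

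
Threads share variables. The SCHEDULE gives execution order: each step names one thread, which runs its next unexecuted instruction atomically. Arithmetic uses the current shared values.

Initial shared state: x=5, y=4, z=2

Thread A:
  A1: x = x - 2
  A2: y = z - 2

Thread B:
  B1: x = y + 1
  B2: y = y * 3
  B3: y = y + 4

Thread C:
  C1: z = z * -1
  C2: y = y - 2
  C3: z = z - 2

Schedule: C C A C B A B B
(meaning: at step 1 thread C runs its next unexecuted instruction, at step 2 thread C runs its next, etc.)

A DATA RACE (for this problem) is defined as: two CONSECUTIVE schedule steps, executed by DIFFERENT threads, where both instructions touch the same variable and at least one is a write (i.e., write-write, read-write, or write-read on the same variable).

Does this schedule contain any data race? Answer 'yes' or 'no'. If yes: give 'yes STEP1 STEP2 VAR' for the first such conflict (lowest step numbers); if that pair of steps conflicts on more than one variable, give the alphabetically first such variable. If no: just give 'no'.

Answer: yes 5 6 y

Derivation:
Steps 1,2: same thread (C). No race.
Steps 2,3: C(r=y,w=y) vs A(r=x,w=x). No conflict.
Steps 3,4: A(r=x,w=x) vs C(r=z,w=z). No conflict.
Steps 4,5: C(r=z,w=z) vs B(r=y,w=x). No conflict.
Steps 5,6: B(x = y + 1) vs A(y = z - 2). RACE on y (R-W).
Steps 6,7: A(y = z - 2) vs B(y = y * 3). RACE on y (W-W).
Steps 7,8: same thread (B). No race.
First conflict at steps 5,6.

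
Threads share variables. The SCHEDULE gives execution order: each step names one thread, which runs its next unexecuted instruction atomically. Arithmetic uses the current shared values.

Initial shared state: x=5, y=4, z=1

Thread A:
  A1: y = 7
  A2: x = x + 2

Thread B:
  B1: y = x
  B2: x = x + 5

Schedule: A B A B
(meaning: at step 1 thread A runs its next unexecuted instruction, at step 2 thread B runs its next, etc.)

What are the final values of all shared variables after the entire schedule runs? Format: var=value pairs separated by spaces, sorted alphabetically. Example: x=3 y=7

Step 1: thread A executes A1 (y = 7). Shared: x=5 y=7 z=1. PCs: A@1 B@0
Step 2: thread B executes B1 (y = x). Shared: x=5 y=5 z=1. PCs: A@1 B@1
Step 3: thread A executes A2 (x = x + 2). Shared: x=7 y=5 z=1. PCs: A@2 B@1
Step 4: thread B executes B2 (x = x + 5). Shared: x=12 y=5 z=1. PCs: A@2 B@2

Answer: x=12 y=5 z=1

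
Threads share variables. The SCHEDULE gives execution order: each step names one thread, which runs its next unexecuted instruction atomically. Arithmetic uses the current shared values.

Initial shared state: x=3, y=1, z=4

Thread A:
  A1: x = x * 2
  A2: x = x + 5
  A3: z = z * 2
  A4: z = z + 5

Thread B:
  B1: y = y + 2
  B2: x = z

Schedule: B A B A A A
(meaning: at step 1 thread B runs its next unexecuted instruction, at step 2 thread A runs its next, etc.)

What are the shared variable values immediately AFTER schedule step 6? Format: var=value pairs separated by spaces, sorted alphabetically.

Answer: x=9 y=3 z=13

Derivation:
Step 1: thread B executes B1 (y = y + 2). Shared: x=3 y=3 z=4. PCs: A@0 B@1
Step 2: thread A executes A1 (x = x * 2). Shared: x=6 y=3 z=4. PCs: A@1 B@1
Step 3: thread B executes B2 (x = z). Shared: x=4 y=3 z=4. PCs: A@1 B@2
Step 4: thread A executes A2 (x = x + 5). Shared: x=9 y=3 z=4. PCs: A@2 B@2
Step 5: thread A executes A3 (z = z * 2). Shared: x=9 y=3 z=8. PCs: A@3 B@2
Step 6: thread A executes A4 (z = z + 5). Shared: x=9 y=3 z=13. PCs: A@4 B@2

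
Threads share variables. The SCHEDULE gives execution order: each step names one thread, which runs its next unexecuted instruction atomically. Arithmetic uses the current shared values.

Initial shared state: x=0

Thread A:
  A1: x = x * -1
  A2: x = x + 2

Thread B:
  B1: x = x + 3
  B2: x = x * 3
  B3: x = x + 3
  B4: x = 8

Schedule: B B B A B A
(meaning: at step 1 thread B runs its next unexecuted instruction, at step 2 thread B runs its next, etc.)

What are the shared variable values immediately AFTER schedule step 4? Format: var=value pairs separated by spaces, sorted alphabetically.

Step 1: thread B executes B1 (x = x + 3). Shared: x=3. PCs: A@0 B@1
Step 2: thread B executes B2 (x = x * 3). Shared: x=9. PCs: A@0 B@2
Step 3: thread B executes B3 (x = x + 3). Shared: x=12. PCs: A@0 B@3
Step 4: thread A executes A1 (x = x * -1). Shared: x=-12. PCs: A@1 B@3

Answer: x=-12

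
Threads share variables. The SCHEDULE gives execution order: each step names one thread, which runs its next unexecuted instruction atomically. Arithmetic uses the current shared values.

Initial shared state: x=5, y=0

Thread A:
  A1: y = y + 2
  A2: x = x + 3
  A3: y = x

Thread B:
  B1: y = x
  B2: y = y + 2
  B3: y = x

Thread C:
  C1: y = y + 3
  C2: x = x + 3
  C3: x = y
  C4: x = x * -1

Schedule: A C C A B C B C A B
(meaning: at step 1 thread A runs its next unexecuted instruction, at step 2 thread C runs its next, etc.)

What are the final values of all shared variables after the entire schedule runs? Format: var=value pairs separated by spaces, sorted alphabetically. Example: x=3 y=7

Answer: x=-11 y=-11

Derivation:
Step 1: thread A executes A1 (y = y + 2). Shared: x=5 y=2. PCs: A@1 B@0 C@0
Step 2: thread C executes C1 (y = y + 3). Shared: x=5 y=5. PCs: A@1 B@0 C@1
Step 3: thread C executes C2 (x = x + 3). Shared: x=8 y=5. PCs: A@1 B@0 C@2
Step 4: thread A executes A2 (x = x + 3). Shared: x=11 y=5. PCs: A@2 B@0 C@2
Step 5: thread B executes B1 (y = x). Shared: x=11 y=11. PCs: A@2 B@1 C@2
Step 6: thread C executes C3 (x = y). Shared: x=11 y=11. PCs: A@2 B@1 C@3
Step 7: thread B executes B2 (y = y + 2). Shared: x=11 y=13. PCs: A@2 B@2 C@3
Step 8: thread C executes C4 (x = x * -1). Shared: x=-11 y=13. PCs: A@2 B@2 C@4
Step 9: thread A executes A3 (y = x). Shared: x=-11 y=-11. PCs: A@3 B@2 C@4
Step 10: thread B executes B3 (y = x). Shared: x=-11 y=-11. PCs: A@3 B@3 C@4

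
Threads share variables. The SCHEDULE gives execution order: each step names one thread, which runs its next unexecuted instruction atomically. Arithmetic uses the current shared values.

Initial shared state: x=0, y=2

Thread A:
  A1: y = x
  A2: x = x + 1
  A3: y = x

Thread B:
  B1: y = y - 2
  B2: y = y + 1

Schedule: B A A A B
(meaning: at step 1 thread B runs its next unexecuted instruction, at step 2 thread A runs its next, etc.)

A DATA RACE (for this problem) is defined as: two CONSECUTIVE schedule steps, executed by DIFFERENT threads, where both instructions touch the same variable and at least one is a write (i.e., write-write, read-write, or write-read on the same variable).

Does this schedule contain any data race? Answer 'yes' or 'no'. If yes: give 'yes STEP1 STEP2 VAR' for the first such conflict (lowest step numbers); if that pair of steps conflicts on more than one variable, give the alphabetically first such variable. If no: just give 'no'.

Steps 1,2: B(y = y - 2) vs A(y = x). RACE on y (W-W).
Steps 2,3: same thread (A). No race.
Steps 3,4: same thread (A). No race.
Steps 4,5: A(y = x) vs B(y = y + 1). RACE on y (W-W).
First conflict at steps 1,2.

Answer: yes 1 2 y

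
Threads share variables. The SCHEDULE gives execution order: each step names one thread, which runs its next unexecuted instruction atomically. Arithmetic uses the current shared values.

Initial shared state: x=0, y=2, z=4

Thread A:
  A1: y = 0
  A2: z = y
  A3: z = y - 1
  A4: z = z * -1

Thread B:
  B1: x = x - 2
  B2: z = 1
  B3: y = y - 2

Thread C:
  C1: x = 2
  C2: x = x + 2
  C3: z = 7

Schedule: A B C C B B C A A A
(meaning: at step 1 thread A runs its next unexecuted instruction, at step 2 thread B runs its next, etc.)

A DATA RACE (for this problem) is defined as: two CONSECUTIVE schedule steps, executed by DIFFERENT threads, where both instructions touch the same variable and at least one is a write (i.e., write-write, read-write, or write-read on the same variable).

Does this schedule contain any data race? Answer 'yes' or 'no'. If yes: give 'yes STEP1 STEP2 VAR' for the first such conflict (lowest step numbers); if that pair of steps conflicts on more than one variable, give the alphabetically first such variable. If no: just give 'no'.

Answer: yes 2 3 x

Derivation:
Steps 1,2: A(r=-,w=y) vs B(r=x,w=x). No conflict.
Steps 2,3: B(x = x - 2) vs C(x = 2). RACE on x (W-W).
Steps 3,4: same thread (C). No race.
Steps 4,5: C(r=x,w=x) vs B(r=-,w=z). No conflict.
Steps 5,6: same thread (B). No race.
Steps 6,7: B(r=y,w=y) vs C(r=-,w=z). No conflict.
Steps 7,8: C(z = 7) vs A(z = y). RACE on z (W-W).
Steps 8,9: same thread (A). No race.
Steps 9,10: same thread (A). No race.
First conflict at steps 2,3.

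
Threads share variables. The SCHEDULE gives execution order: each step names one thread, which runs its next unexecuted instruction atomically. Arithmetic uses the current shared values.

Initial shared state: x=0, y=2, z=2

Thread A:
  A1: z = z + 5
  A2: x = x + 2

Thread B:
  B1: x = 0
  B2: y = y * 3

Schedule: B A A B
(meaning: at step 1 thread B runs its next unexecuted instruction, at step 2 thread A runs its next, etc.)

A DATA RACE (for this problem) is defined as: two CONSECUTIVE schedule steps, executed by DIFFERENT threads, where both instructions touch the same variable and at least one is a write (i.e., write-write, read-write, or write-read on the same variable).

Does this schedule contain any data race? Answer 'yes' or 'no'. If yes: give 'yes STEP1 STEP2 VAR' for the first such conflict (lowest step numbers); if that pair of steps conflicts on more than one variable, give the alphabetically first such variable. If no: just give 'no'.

Steps 1,2: B(r=-,w=x) vs A(r=z,w=z). No conflict.
Steps 2,3: same thread (A). No race.
Steps 3,4: A(r=x,w=x) vs B(r=y,w=y). No conflict.

Answer: no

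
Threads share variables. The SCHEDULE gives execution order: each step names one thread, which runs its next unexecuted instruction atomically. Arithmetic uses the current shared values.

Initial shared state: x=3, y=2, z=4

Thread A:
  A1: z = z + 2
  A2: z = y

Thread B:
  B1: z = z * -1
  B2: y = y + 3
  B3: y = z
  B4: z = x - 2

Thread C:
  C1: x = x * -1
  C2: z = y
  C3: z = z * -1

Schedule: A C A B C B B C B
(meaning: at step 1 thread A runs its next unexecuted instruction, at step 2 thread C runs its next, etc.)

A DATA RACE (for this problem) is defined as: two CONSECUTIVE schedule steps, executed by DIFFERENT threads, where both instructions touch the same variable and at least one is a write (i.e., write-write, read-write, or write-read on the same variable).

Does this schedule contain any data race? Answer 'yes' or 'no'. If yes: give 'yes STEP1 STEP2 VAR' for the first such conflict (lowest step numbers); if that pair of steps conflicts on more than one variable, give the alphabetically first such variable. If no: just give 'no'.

Steps 1,2: A(r=z,w=z) vs C(r=x,w=x). No conflict.
Steps 2,3: C(r=x,w=x) vs A(r=y,w=z). No conflict.
Steps 3,4: A(z = y) vs B(z = z * -1). RACE on z (W-W).
Steps 4,5: B(z = z * -1) vs C(z = y). RACE on z (W-W).
Steps 5,6: C(z = y) vs B(y = y + 3). RACE on y (R-W).
Steps 6,7: same thread (B). No race.
Steps 7,8: B(y = z) vs C(z = z * -1). RACE on z (R-W).
Steps 8,9: C(z = z * -1) vs B(z = x - 2). RACE on z (W-W).
First conflict at steps 3,4.

Answer: yes 3 4 z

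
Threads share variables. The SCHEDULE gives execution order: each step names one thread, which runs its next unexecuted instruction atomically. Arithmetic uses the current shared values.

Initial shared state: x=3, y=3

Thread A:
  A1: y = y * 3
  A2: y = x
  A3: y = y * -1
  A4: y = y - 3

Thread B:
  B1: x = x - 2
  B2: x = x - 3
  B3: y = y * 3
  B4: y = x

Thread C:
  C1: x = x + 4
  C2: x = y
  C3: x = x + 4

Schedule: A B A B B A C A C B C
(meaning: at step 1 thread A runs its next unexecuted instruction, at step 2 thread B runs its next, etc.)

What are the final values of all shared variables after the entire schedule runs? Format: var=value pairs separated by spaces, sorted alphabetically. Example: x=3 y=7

Step 1: thread A executes A1 (y = y * 3). Shared: x=3 y=9. PCs: A@1 B@0 C@0
Step 2: thread B executes B1 (x = x - 2). Shared: x=1 y=9. PCs: A@1 B@1 C@0
Step 3: thread A executes A2 (y = x). Shared: x=1 y=1. PCs: A@2 B@1 C@0
Step 4: thread B executes B2 (x = x - 3). Shared: x=-2 y=1. PCs: A@2 B@2 C@0
Step 5: thread B executes B3 (y = y * 3). Shared: x=-2 y=3. PCs: A@2 B@3 C@0
Step 6: thread A executes A3 (y = y * -1). Shared: x=-2 y=-3. PCs: A@3 B@3 C@0
Step 7: thread C executes C1 (x = x + 4). Shared: x=2 y=-3. PCs: A@3 B@3 C@1
Step 8: thread A executes A4 (y = y - 3). Shared: x=2 y=-6. PCs: A@4 B@3 C@1
Step 9: thread C executes C2 (x = y). Shared: x=-6 y=-6. PCs: A@4 B@3 C@2
Step 10: thread B executes B4 (y = x). Shared: x=-6 y=-6. PCs: A@4 B@4 C@2
Step 11: thread C executes C3 (x = x + 4). Shared: x=-2 y=-6. PCs: A@4 B@4 C@3

Answer: x=-2 y=-6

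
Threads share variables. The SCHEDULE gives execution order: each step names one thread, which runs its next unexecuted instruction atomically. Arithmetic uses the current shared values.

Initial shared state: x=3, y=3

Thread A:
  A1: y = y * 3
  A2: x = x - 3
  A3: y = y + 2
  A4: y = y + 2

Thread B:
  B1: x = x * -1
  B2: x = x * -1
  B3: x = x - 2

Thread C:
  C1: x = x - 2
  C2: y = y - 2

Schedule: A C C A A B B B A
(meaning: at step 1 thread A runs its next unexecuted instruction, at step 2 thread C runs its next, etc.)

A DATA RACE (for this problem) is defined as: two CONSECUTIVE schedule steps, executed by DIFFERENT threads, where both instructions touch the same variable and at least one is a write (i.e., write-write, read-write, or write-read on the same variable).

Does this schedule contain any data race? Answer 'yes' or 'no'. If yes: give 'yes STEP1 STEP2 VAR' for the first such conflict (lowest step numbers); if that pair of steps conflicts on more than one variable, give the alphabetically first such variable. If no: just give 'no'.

Steps 1,2: A(r=y,w=y) vs C(r=x,w=x). No conflict.
Steps 2,3: same thread (C). No race.
Steps 3,4: C(r=y,w=y) vs A(r=x,w=x). No conflict.
Steps 4,5: same thread (A). No race.
Steps 5,6: A(r=y,w=y) vs B(r=x,w=x). No conflict.
Steps 6,7: same thread (B). No race.
Steps 7,8: same thread (B). No race.
Steps 8,9: B(r=x,w=x) vs A(r=y,w=y). No conflict.

Answer: no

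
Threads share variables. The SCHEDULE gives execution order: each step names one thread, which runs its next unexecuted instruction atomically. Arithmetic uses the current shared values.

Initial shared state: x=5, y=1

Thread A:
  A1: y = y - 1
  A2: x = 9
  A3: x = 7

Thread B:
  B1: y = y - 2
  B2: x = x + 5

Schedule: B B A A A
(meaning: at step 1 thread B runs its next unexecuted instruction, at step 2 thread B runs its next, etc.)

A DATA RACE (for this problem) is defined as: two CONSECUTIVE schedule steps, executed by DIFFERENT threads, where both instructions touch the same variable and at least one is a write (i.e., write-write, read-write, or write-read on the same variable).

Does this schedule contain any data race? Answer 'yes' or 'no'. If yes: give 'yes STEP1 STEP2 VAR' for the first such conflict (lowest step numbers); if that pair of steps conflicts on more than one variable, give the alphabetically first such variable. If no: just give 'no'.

Steps 1,2: same thread (B). No race.
Steps 2,3: B(r=x,w=x) vs A(r=y,w=y). No conflict.
Steps 3,4: same thread (A). No race.
Steps 4,5: same thread (A). No race.

Answer: no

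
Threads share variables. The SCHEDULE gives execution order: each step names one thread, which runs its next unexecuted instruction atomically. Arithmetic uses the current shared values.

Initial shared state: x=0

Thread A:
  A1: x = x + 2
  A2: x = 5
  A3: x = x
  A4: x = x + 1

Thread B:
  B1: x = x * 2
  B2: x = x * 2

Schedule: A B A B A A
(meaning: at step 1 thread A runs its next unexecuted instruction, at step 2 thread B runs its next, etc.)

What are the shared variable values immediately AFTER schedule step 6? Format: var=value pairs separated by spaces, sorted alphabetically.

Step 1: thread A executes A1 (x = x + 2). Shared: x=2. PCs: A@1 B@0
Step 2: thread B executes B1 (x = x * 2). Shared: x=4. PCs: A@1 B@1
Step 3: thread A executes A2 (x = 5). Shared: x=5. PCs: A@2 B@1
Step 4: thread B executes B2 (x = x * 2). Shared: x=10. PCs: A@2 B@2
Step 5: thread A executes A3 (x = x). Shared: x=10. PCs: A@3 B@2
Step 6: thread A executes A4 (x = x + 1). Shared: x=11. PCs: A@4 B@2

Answer: x=11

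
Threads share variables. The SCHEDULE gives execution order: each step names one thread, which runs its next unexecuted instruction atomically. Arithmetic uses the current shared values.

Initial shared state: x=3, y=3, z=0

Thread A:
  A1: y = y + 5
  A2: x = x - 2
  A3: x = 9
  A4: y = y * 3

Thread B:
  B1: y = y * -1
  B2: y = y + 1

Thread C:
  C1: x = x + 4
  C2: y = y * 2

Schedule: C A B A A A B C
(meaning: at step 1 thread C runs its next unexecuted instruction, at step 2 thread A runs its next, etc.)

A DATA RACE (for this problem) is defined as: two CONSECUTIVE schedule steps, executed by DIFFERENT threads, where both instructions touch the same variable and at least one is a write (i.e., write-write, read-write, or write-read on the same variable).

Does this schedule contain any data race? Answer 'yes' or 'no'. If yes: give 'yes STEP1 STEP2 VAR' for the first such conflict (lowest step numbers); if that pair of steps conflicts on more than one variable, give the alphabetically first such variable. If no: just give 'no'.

Answer: yes 2 3 y

Derivation:
Steps 1,2: C(r=x,w=x) vs A(r=y,w=y). No conflict.
Steps 2,3: A(y = y + 5) vs B(y = y * -1). RACE on y (W-W).
Steps 3,4: B(r=y,w=y) vs A(r=x,w=x). No conflict.
Steps 4,5: same thread (A). No race.
Steps 5,6: same thread (A). No race.
Steps 6,7: A(y = y * 3) vs B(y = y + 1). RACE on y (W-W).
Steps 7,8: B(y = y + 1) vs C(y = y * 2). RACE on y (W-W).
First conflict at steps 2,3.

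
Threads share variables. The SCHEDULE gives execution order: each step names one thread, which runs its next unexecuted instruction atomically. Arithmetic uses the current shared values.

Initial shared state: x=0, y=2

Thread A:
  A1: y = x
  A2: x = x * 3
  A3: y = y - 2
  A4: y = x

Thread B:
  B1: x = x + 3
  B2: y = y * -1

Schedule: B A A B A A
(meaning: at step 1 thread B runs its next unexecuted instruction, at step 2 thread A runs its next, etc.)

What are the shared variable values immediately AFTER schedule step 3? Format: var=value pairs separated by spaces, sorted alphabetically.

Answer: x=9 y=3

Derivation:
Step 1: thread B executes B1 (x = x + 3). Shared: x=3 y=2. PCs: A@0 B@1
Step 2: thread A executes A1 (y = x). Shared: x=3 y=3. PCs: A@1 B@1
Step 3: thread A executes A2 (x = x * 3). Shared: x=9 y=3. PCs: A@2 B@1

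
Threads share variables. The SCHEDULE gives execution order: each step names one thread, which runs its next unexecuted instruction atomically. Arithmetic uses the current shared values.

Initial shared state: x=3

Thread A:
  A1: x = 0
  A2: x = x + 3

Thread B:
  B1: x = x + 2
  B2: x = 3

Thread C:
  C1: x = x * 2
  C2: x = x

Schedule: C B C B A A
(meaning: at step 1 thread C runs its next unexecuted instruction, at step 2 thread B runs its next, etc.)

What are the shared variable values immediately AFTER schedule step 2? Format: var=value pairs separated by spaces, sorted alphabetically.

Step 1: thread C executes C1 (x = x * 2). Shared: x=6. PCs: A@0 B@0 C@1
Step 2: thread B executes B1 (x = x + 2). Shared: x=8. PCs: A@0 B@1 C@1

Answer: x=8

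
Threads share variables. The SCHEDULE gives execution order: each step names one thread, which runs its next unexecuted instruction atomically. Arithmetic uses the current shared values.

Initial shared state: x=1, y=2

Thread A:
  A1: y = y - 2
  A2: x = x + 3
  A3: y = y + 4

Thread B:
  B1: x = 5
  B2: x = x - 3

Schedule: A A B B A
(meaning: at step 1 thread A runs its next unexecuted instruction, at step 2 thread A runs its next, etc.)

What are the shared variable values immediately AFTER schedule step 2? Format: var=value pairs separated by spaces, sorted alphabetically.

Step 1: thread A executes A1 (y = y - 2). Shared: x=1 y=0. PCs: A@1 B@0
Step 2: thread A executes A2 (x = x + 3). Shared: x=4 y=0. PCs: A@2 B@0

Answer: x=4 y=0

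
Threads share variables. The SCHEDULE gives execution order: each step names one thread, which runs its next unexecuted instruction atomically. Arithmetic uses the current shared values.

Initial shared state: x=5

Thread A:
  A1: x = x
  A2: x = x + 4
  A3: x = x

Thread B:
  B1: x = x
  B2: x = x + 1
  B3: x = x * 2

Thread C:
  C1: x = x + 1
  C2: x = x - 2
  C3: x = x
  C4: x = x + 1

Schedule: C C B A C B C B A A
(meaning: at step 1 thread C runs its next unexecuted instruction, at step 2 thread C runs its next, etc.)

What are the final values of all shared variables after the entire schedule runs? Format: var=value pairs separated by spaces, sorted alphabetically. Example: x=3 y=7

Step 1: thread C executes C1 (x = x + 1). Shared: x=6. PCs: A@0 B@0 C@1
Step 2: thread C executes C2 (x = x - 2). Shared: x=4. PCs: A@0 B@0 C@2
Step 3: thread B executes B1 (x = x). Shared: x=4. PCs: A@0 B@1 C@2
Step 4: thread A executes A1 (x = x). Shared: x=4. PCs: A@1 B@1 C@2
Step 5: thread C executes C3 (x = x). Shared: x=4. PCs: A@1 B@1 C@3
Step 6: thread B executes B2 (x = x + 1). Shared: x=5. PCs: A@1 B@2 C@3
Step 7: thread C executes C4 (x = x + 1). Shared: x=6. PCs: A@1 B@2 C@4
Step 8: thread B executes B3 (x = x * 2). Shared: x=12. PCs: A@1 B@3 C@4
Step 9: thread A executes A2 (x = x + 4). Shared: x=16. PCs: A@2 B@3 C@4
Step 10: thread A executes A3 (x = x). Shared: x=16. PCs: A@3 B@3 C@4

Answer: x=16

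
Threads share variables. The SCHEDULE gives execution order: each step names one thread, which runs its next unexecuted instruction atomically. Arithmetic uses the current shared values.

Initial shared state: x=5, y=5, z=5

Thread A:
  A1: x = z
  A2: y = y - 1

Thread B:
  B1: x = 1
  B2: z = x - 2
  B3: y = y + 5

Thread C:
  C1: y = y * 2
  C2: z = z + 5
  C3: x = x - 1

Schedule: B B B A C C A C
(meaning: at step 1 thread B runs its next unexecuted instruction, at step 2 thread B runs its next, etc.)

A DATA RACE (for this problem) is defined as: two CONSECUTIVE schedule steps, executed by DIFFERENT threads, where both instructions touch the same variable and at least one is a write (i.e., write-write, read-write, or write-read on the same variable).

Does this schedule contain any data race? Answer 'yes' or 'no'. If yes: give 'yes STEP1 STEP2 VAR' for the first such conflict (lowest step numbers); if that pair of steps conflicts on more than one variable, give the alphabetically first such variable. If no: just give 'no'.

Answer: no

Derivation:
Steps 1,2: same thread (B). No race.
Steps 2,3: same thread (B). No race.
Steps 3,4: B(r=y,w=y) vs A(r=z,w=x). No conflict.
Steps 4,5: A(r=z,w=x) vs C(r=y,w=y). No conflict.
Steps 5,6: same thread (C). No race.
Steps 6,7: C(r=z,w=z) vs A(r=y,w=y). No conflict.
Steps 7,8: A(r=y,w=y) vs C(r=x,w=x). No conflict.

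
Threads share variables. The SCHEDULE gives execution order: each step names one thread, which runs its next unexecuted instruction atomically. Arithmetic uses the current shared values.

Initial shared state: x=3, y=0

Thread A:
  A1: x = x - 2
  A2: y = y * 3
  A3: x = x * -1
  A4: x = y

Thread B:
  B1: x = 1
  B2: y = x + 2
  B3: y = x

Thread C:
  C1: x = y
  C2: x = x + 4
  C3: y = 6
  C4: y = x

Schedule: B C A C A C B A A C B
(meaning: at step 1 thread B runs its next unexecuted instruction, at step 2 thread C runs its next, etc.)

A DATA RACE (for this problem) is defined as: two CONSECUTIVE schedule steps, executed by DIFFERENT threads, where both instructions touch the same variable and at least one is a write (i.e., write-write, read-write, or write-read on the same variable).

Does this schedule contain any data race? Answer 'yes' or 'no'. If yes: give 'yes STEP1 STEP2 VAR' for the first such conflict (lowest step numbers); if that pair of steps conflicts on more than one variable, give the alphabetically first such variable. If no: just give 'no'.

Answer: yes 1 2 x

Derivation:
Steps 1,2: B(x = 1) vs C(x = y). RACE on x (W-W).
Steps 2,3: C(x = y) vs A(x = x - 2). RACE on x (W-W).
Steps 3,4: A(x = x - 2) vs C(x = x + 4). RACE on x (W-W).
Steps 4,5: C(r=x,w=x) vs A(r=y,w=y). No conflict.
Steps 5,6: A(y = y * 3) vs C(y = 6). RACE on y (W-W).
Steps 6,7: C(y = 6) vs B(y = x + 2). RACE on y (W-W).
Steps 7,8: B(y = x + 2) vs A(x = x * -1). RACE on x (R-W).
Steps 8,9: same thread (A). No race.
Steps 9,10: A(x = y) vs C(y = x). RACE on x (W-R), y (R-W). Multiple vars; alphabetically first is x.
Steps 10,11: C(y = x) vs B(y = x). RACE on y (W-W).
First conflict at steps 1,2.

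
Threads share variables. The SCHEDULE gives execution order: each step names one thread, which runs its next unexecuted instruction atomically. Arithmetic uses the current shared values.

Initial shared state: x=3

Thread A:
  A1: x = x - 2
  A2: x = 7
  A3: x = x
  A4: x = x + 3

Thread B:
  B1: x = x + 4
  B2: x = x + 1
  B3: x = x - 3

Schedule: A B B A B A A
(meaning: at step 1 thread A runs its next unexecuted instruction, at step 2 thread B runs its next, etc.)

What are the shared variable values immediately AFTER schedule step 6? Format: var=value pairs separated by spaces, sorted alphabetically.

Answer: x=4

Derivation:
Step 1: thread A executes A1 (x = x - 2). Shared: x=1. PCs: A@1 B@0
Step 2: thread B executes B1 (x = x + 4). Shared: x=5. PCs: A@1 B@1
Step 3: thread B executes B2 (x = x + 1). Shared: x=6. PCs: A@1 B@2
Step 4: thread A executes A2 (x = 7). Shared: x=7. PCs: A@2 B@2
Step 5: thread B executes B3 (x = x - 3). Shared: x=4. PCs: A@2 B@3
Step 6: thread A executes A3 (x = x). Shared: x=4. PCs: A@3 B@3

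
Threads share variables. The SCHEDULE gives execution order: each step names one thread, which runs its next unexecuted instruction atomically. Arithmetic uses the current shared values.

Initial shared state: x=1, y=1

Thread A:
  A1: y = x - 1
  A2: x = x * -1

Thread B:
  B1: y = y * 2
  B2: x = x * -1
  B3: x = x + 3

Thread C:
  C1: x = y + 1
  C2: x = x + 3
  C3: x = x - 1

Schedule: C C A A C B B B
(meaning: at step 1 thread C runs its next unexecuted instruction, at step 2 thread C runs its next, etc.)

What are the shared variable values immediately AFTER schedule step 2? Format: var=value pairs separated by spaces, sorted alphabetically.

Answer: x=5 y=1

Derivation:
Step 1: thread C executes C1 (x = y + 1). Shared: x=2 y=1. PCs: A@0 B@0 C@1
Step 2: thread C executes C2 (x = x + 3). Shared: x=5 y=1. PCs: A@0 B@0 C@2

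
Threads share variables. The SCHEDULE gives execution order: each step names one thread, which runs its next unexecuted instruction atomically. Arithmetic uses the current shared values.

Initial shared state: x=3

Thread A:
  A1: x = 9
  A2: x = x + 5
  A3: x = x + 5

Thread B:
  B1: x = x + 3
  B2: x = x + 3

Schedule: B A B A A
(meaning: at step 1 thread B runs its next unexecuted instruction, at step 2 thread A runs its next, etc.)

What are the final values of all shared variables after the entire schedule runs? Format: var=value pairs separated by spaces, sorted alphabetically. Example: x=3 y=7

Step 1: thread B executes B1 (x = x + 3). Shared: x=6. PCs: A@0 B@1
Step 2: thread A executes A1 (x = 9). Shared: x=9. PCs: A@1 B@1
Step 3: thread B executes B2 (x = x + 3). Shared: x=12. PCs: A@1 B@2
Step 4: thread A executes A2 (x = x + 5). Shared: x=17. PCs: A@2 B@2
Step 5: thread A executes A3 (x = x + 5). Shared: x=22. PCs: A@3 B@2

Answer: x=22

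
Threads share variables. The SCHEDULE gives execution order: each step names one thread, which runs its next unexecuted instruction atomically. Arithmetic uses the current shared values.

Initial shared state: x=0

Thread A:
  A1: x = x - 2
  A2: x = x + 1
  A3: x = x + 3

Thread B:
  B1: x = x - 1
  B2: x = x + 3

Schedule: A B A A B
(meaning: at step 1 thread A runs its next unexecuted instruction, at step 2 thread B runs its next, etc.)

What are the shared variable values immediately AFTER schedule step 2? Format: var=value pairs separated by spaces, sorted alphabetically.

Step 1: thread A executes A1 (x = x - 2). Shared: x=-2. PCs: A@1 B@0
Step 2: thread B executes B1 (x = x - 1). Shared: x=-3. PCs: A@1 B@1

Answer: x=-3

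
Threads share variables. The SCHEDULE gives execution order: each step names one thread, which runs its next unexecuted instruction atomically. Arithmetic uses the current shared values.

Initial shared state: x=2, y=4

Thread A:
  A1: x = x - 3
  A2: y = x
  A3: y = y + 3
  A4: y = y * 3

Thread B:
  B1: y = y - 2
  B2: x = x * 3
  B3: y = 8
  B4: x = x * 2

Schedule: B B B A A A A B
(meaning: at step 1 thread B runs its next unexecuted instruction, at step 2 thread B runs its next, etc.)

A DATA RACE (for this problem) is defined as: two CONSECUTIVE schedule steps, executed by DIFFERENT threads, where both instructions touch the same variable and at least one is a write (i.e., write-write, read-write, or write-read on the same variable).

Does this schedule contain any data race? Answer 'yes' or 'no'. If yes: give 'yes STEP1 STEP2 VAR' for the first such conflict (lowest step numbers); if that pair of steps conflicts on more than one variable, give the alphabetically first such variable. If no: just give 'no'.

Answer: no

Derivation:
Steps 1,2: same thread (B). No race.
Steps 2,3: same thread (B). No race.
Steps 3,4: B(r=-,w=y) vs A(r=x,w=x). No conflict.
Steps 4,5: same thread (A). No race.
Steps 5,6: same thread (A). No race.
Steps 6,7: same thread (A). No race.
Steps 7,8: A(r=y,w=y) vs B(r=x,w=x). No conflict.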